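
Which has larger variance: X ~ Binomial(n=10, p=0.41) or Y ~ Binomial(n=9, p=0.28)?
X has larger variance (2.4190 > 1.8144)

Compute the variance for each distribution:

X ~ Binomial(n=10, p=0.41):
Var(X) = 2.4190

Y ~ Binomial(n=9, p=0.28):
Var(Y) = 1.8144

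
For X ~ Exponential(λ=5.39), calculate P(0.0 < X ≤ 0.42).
0.896045

We have X ~ Exponential(λ=5.39).

To find P(0.0 < X ≤ 0.42), we use:
P(0.0 < X ≤ 0.42) = P(X ≤ 0.42) - P(X ≤ 0.0)
                 = F(0.42) - F(0.0)
                 = 0.896045 - 0.000000
                 = 0.896045

So there's approximately a 89.6% chance that X falls in this range.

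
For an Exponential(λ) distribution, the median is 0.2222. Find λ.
λ = 3.1195

For X ~ Exponential(λ), the CDF is F(x) = 1 - e^(-λx).
The median m satisfies F(m) = 0.5:
1 - e^(-λm) = 0.5
e^(-λm) = 0.5
λm = ln(2)
m = ln(2) / λ

Given m = 0.2222:
λ = ln(2) / 0.2222 = 0.693147 / 0.2222 = 3.1195

Verification: ln(2) / 3.1195 = 0.2222 ✓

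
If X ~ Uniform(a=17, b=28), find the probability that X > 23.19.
0.437273

We have X ~ Uniform(a=17, b=28).

P(X > 23.19) = 1 - P(X ≤ 23.19)
                = 1 - F(23.19)
                = 1 - 0.562727
                = 0.437273

So there's approximately a 43.7% chance that X exceeds 23.19.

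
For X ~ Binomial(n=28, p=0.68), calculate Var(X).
6.0928

We have X ~ Binomial(n=28, p=0.68).

For a Binomial distribution with n=28, p=0.68:
Var(X) = 6.0928

The variance measures the spread of the distribution around the mean.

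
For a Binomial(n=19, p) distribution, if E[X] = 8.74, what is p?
p = 0.46

For a Binomial(n, p) distribution:
E[X] = n × p

Given n = 19 and E[X] = 8.74:
8.74 = 19 × p
p = 8.74 / 19 = 0.46

Verification: Binomial(19, 0.46) has E[X] = 8.74 ✓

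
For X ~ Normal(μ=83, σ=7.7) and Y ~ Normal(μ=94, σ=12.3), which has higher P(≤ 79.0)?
X has higher probability (P(X ≤ 79.0) = 0.3017 > P(Y ≤ 79.0) = 0.1113)

Compute P(≤ 79.0) for each distribution:

X ~ Normal(μ=83, σ=7.7):
P(X ≤ 79.0) = 0.3017

Y ~ Normal(μ=94, σ=12.3):
P(Y ≤ 79.0) = 0.1113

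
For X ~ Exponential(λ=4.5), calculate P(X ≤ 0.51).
0.899239

We have X ~ Exponential(λ=4.5).

The CDF gives us P(X ≤ k).

Using the CDF:
P(X ≤ 0.51) = 0.899239

This means there's approximately a 89.9% chance that X is at most 0.51.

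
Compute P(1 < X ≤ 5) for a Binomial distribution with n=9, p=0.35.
0.825327

We have X ~ Binomial(n=9, p=0.35).

To find P(1 < X ≤ 5), we use:
P(1 < X ≤ 5) = P(X ≤ 5) - P(X ≤ 1)
                 = F(5) - F(1)
                 = 0.946412 - 0.121085
                 = 0.825327

So there's approximately a 82.5% chance that X falls in this range.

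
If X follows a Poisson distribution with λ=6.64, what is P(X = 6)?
0.155582

We have X ~ Poisson(λ=6.64).

For a Poisson distribution, the PMF gives us the probability of each outcome.

Using the PMF formula:
P(X = 6) = 0.155582

Rounded to 4 decimal places: 0.1556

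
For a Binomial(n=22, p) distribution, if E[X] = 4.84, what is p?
p = 0.22

For a Binomial(n, p) distribution:
E[X] = n × p

Given n = 22 and E[X] = 4.84:
4.84 = 22 × p
p = 4.84 / 22 = 0.22

Verification: Binomial(22, 0.22) has E[X] = 4.84 ✓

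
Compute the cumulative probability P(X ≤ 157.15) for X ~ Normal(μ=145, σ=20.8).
0.720435

We have X ~ Normal(μ=145, σ=20.8).

The CDF gives us P(X ≤ k).

Using the CDF:
P(X ≤ 157.15) = 0.720435

This means there's approximately a 72.0% chance that X is at most 157.15.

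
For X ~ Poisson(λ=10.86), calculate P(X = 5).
0.024184

We have X ~ Poisson(λ=10.86).

For a Poisson distribution, the PMF gives us the probability of each outcome.

Using the PMF formula:
P(X = 5) = 0.024184

Rounded to 4 decimal places: 0.0242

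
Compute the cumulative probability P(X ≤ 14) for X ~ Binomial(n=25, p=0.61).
0.374337

We have X ~ Binomial(n=25, p=0.61).

The CDF gives us P(X ≤ k).

Using the CDF:
P(X ≤ 14) = 0.374337

This means there's approximately a 37.4% chance that X is at most 14.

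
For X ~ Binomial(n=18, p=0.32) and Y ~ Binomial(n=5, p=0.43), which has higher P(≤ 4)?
Y has higher probability (P(Y ≤ 4) = 0.9853 > P(X ≤ 4) = 0.2691)

Compute P(≤ 4) for each distribution:

X ~ Binomial(n=18, p=0.32):
P(X ≤ 4) = 0.2691

Y ~ Binomial(n=5, p=0.43):
P(Y ≤ 4) = 0.9853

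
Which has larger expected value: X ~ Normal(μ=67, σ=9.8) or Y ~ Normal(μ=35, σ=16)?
X has larger mean (67.0000 > 35.0000)

Compute the expected value for each distribution:

X ~ Normal(μ=67, σ=9.8):
E[X] = 67.0000

Y ~ Normal(μ=35, σ=16):
E[Y] = 35.0000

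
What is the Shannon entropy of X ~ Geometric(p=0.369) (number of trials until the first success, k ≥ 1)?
1.7843 nats

We have X ~ Geometric(p=0.369) (number of trials until the first success, k ≥ 1).

The Shannon entropy measures the uncertainty or information content of the distribution.

For a Geometric distribution with p=0.369 (number of trials until the first success, k ≥ 1):
H(X) = 1.7843 nats

(In bits, this would be 2.5743 bits.)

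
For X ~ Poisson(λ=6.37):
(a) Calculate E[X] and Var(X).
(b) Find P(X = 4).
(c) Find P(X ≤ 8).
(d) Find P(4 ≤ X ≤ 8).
(a) E[X] = 6.3700, Var(X) = 6.3700
(b) P(X = 4) = 0.117460
(c) P(X ≤ 8) = 0.806781
(d) P(4 ≤ X ≤ 8) = 0.685667

We have X ~ Poisson(λ=6.37).

(a) Moments:
E[X] = 6.3700
Var(X) = 6.3700
σ = √Var(X) = 2.5239

(b) Point probability using PMF:
P(X = 4) = 0.117460

(c) Cumulative probability using CDF:
P(X ≤ 8) = F(8) = 0.806781

(d) Range probability:
P(4 ≤ X ≤ 8) = P(X ≤ 8) - P(X ≤ 3)
                   = F(8) - F(3)
                   = 0.806781 - 0.121114
                   = 0.685667

This means approximately 68.6% of outcomes fall in the interval [4, 8].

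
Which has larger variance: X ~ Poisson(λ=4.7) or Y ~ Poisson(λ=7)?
Y has larger variance (7.0000 > 4.7000)

Compute the variance for each distribution:

X ~ Poisson(λ=4.7):
Var(X) = 4.7000

Y ~ Poisson(λ=7):
Var(Y) = 7.0000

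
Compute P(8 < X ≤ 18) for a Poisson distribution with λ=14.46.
0.806111

We have X ~ Poisson(λ=14.46).

To find P(8 < X ≤ 18), we use:
P(8 < X ≤ 18) = P(X ≤ 18) - P(X ≤ 8)
                 = F(18) - F(8)
                 = 0.855477 - 0.049366
                 = 0.806111

So there's approximately a 80.6% chance that X falls in this range.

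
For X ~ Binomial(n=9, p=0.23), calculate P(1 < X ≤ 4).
0.614083

We have X ~ Binomial(n=9, p=0.23).

To find P(1 < X ≤ 4), we use:
P(1 < X ≤ 4) = P(X ≤ 4) - P(X ≤ 1)
                 = F(4) - F(1)
                 = 0.965032 - 0.350949
                 = 0.614083

So there's approximately a 61.4% chance that X falls in this range.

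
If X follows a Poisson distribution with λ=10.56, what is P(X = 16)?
0.029638

We have X ~ Poisson(λ=10.56).

For a Poisson distribution, the PMF gives us the probability of each outcome.

Using the PMF formula:
P(X = 16) = 0.029638

Rounded to 4 decimal places: 0.0296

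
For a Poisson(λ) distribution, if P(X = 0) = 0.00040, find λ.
λ = 7.8240

For a Poisson(λ) distribution, the PMF at 0 is:
P(X = 0) = λ^0 e^(-λ) / 0! = e^(-λ)

Given P(X = 0) = 0.00040:
e^(-λ) = 0.00040
-λ = ln(0.00040)
λ = -ln(0.00040) = 7.8240

Verification: e^(-7.8240) = 0.00040 ✓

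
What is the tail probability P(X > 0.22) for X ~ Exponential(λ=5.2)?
0.318542

We have X ~ Exponential(λ=5.2).

P(X > 0.22) = 1 - P(X ≤ 0.22)
                = 1 - F(0.22)
                = 1 - 0.681458
                = 0.318542

So there's approximately a 31.9% chance that X exceeds 0.22.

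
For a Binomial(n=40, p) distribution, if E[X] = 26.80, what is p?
p = 0.67

For a Binomial(n, p) distribution:
E[X] = n × p

Given n = 40 and E[X] = 26.80:
26.80 = 40 × p
p = 26.80 / 40 = 0.67

Verification: Binomial(40, 0.67) has E[X] = 26.80 ✓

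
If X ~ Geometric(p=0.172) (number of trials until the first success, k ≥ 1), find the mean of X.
5.8140

We have X ~ Geometric(p=0.172) (number of trials until the first success, k ≥ 1).

For a Geometric distribution with p=0.172 (number of trials until the first success, k ≥ 1):
E[X] = 5.8140

This is the expected (average) value of X.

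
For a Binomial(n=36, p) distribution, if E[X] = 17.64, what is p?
p = 0.49

For a Binomial(n, p) distribution:
E[X] = n × p

Given n = 36 and E[X] = 17.64:
17.64 = 36 × p
p = 17.64 / 36 = 0.49

Verification: Binomial(36, 0.49) has E[X] = 17.64 ✓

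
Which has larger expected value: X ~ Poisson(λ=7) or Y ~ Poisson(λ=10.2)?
Y has larger mean (10.2000 > 7.0000)

Compute the expected value for each distribution:

X ~ Poisson(λ=7):
E[X] = 7.0000

Y ~ Poisson(λ=10.2):
E[Y] = 10.2000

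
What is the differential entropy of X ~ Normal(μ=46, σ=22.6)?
4.5369 nats

We have X ~ Normal(μ=46, σ=22.6).

The differential entropy measures the uncertainty or information content of the distribution.

For a Normal distribution with μ=46, σ=22.6:
h(X) = 4.5369 nats

(In bits, this would be 6.5453 bits.)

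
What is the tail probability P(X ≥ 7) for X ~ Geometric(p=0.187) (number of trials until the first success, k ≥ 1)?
0.288764

We have X ~ Geometric(p=0.187) (number of trials until the first success, k ≥ 1).

For discrete distributions, P(X ≥ 7) = 1 - P(X ≤ 6).

P(X ≤ 6) = 0.711236
P(X ≥ 7) = 1 - 0.711236 = 0.288764

So there's approximately a 28.9% chance that X is at least 7.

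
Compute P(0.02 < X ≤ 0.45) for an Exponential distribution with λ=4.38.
0.776810

We have X ~ Exponential(λ=4.38).

To find P(0.02 < X ≤ 0.45), we use:
P(0.02 < X ≤ 0.45) = P(X ≤ 0.45) - P(X ≤ 0.02)
                 = F(0.45) - F(0.02)
                 = 0.860683 - 0.083873
                 = 0.776810

So there's approximately a 77.7% chance that X falls in this range.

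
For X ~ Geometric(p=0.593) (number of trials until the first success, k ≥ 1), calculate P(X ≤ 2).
0.834351

We have X ~ Geometric(p=0.593) (number of trials until the first success, k ≥ 1).

The CDF gives us P(X ≤ k).

Using the CDF:
P(X ≤ 2) = 0.834351

This means there's approximately a 83.4% chance that X is at most 2.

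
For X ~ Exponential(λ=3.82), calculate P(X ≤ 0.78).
0.949187

We have X ~ Exponential(λ=3.82).

The CDF gives us P(X ≤ k).

Using the CDF:
P(X ≤ 0.78) = 0.949187

This means there's approximately a 94.9% chance that X is at most 0.78.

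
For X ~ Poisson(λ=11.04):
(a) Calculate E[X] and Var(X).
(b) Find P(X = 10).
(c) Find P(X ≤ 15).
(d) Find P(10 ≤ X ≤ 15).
(a) E[X] = 11.0400, Var(X) = 11.0400
(b) P(X = 10) = 0.118937
(c) P(X ≤ 15) = 0.905246
(d) P(10 ≤ X ≤ 15) = 0.569061

We have X ~ Poisson(λ=11.04).

(a) Moments:
E[X] = 11.0400
Var(X) = 11.0400
σ = √Var(X) = 3.3226

(b) Point probability using PMF:
P(X = 10) = 0.118937

(c) Cumulative probability using CDF:
P(X ≤ 15) = F(15) = 0.905246

(d) Range probability:
P(10 ≤ X ≤ 15) = P(X ≤ 15) - P(X ≤ 9)
                   = F(15) - F(9)
                   = 0.905246 - 0.336185
                   = 0.569061

This means approximately 56.9% of outcomes fall in the interval [10, 15].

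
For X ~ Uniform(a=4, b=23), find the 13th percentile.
6.4700

We have X ~ Uniform(a=4, b=23).

We want to find x such that P(X ≤ x) = 0.13.

This is the 13th percentile, which means 13% of values fall below this point.

Using the inverse CDF (quantile function):
x = F⁻¹(0.13) = 6.4700

Verification: P(X ≤ 6.4700) = 0.13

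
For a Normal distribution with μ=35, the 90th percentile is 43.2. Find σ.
σ = 6.3985

For X ~ Normal(μ, σ), the p-th percentile satisfies x = μ + z_p × σ,
where z_p = Φ⁻¹(p) is the standard normal quantile.

Step 1: z_{0.9} = Φ⁻¹(0.9) = 1.2816

Step 2: Solve for σ:
43.2 = 35 + 1.2816 × σ
σ = (43.2 - 35) / 1.2816
σ = 8.20 / 1.2816
σ = 6.3985

Verification: μ + z × σ = 35 + 1.2816 × 6.3985 = 43.20 ✓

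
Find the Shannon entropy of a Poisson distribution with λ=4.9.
2.1938 nats

We have X ~ Poisson(λ=4.9).

The Shannon entropy measures the uncertainty or information content of the distribution.

For a Poisson distribution with λ=4.9:
H(X) = 2.1938 nats

(In bits, this would be 3.1650 bits.)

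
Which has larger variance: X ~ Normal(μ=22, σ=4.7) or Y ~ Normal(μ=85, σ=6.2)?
Y has larger variance (38.4400 > 22.0900)

Compute the variance for each distribution:

X ~ Normal(μ=22, σ=4.7):
Var(X) = 22.0900

Y ~ Normal(μ=85, σ=6.2):
Var(Y) = 38.4400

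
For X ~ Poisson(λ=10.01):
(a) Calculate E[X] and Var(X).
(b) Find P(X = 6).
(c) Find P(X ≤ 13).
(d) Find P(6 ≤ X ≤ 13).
(a) E[X] = 10.0100, Var(X) = 10.0100
(b) P(X = 6) = 0.062804
(c) P(X ≤ 13) = 0.863734
(d) P(6 ≤ X ≤ 13) = 0.797026

We have X ~ Poisson(λ=10.01).

(a) Moments:
E[X] = 10.0100
Var(X) = 10.0100
σ = √Var(X) = 3.1639

(b) Point probability using PMF:
P(X = 6) = 0.062804

(c) Cumulative probability using CDF:
P(X ≤ 13) = F(13) = 0.863734

(d) Range probability:
P(6 ≤ X ≤ 13) = P(X ≤ 13) - P(X ≤ 5)
                   = F(13) - F(5)
                   = 0.863734 - 0.066709
                   = 0.797026

This means approximately 79.7% of outcomes fall in the interval [6, 13].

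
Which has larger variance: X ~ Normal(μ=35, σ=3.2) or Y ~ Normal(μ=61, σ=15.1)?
Y has larger variance (228.0100 > 10.2400)

Compute the variance for each distribution:

X ~ Normal(μ=35, σ=3.2):
Var(X) = 10.2400

Y ~ Normal(μ=61, σ=15.1):
Var(Y) = 228.0100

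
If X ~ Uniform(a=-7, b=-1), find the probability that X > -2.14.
0.190000

We have X ~ Uniform(a=-7, b=-1).

P(X > -2.14) = 1 - P(X ≤ -2.14)
                = 1 - F(-2.14)
                = 1 - 0.810000
                = 0.190000

So there's approximately a 19.0% chance that X exceeds -2.14.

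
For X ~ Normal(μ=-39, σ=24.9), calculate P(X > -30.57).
0.367473

We have X ~ Normal(μ=-39, σ=24.9).

P(X > -30.57) = 1 - P(X ≤ -30.57)
                = 1 - F(-30.57)
                = 1 - 0.632527
                = 0.367473

So there's approximately a 36.7% chance that X exceeds -30.57.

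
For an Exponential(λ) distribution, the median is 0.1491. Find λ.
λ = 4.6489

For X ~ Exponential(λ), the CDF is F(x) = 1 - e^(-λx).
The median m satisfies F(m) = 0.5:
1 - e^(-λm) = 0.5
e^(-λm) = 0.5
λm = ln(2)
m = ln(2) / λ

Given m = 0.1491:
λ = ln(2) / 0.1491 = 0.693147 / 0.1491 = 4.6489

Verification: ln(2) / 4.6489 = 0.1491 ✓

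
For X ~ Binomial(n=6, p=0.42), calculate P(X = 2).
0.299434

We have X ~ Binomial(n=6, p=0.42).

For a Binomial distribution, the PMF gives us the probability of each outcome.

Using the PMF formula:
P(X = 2) = 0.299434

Rounded to 4 decimal places: 0.2994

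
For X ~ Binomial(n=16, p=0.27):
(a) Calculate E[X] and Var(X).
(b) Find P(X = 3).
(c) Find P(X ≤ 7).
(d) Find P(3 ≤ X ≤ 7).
(a) E[X] = 4.3200, Var(X) = 3.1536
(b) P(X = 3) = 0.184279
(c) P(X ≤ 7) = 0.957963
(d) P(3 ≤ X ≤ 7) = 0.806206

We have X ~ Binomial(n=16, p=0.27).

(a) Moments:
E[X] = 4.3200
Var(X) = 3.1536
σ = √Var(X) = 1.7758

(b) Point probability using PMF:
P(X = 3) = 0.184279

(c) Cumulative probability using CDF:
P(X ≤ 7) = F(7) = 0.957963

(d) Range probability:
P(3 ≤ X ≤ 7) = P(X ≤ 7) - P(X ≤ 2)
                   = F(7) - F(2)
                   = 0.957963 - 0.151757
                   = 0.806206

This means approximately 80.6% of outcomes fall in the interval [3, 7].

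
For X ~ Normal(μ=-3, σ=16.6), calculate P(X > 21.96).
0.066340

We have X ~ Normal(μ=-3, σ=16.6).

P(X > 21.96) = 1 - P(X ≤ 21.96)
                = 1 - F(21.96)
                = 1 - 0.933660
                = 0.066340

So there's approximately a 6.6% chance that X exceeds 21.96.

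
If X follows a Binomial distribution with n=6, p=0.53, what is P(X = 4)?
0.261451

We have X ~ Binomial(n=6, p=0.53).

For a Binomial distribution, the PMF gives us the probability of each outcome.

Using the PMF formula:
P(X = 4) = 0.261451

Rounded to 4 decimal places: 0.2615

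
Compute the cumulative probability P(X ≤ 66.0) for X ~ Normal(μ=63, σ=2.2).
0.913659

We have X ~ Normal(μ=63, σ=2.2).

The CDF gives us P(X ≤ k).

Using the CDF:
P(X ≤ 66.0) = 0.913659

This means there's approximately a 91.4% chance that X is at most 66.0.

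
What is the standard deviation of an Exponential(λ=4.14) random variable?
0.2415

We have X ~ Exponential(λ=4.14).

For an Exponential distribution with λ=4.14:
σ = √Var(X) = 0.2415

The standard deviation is the square root of the variance.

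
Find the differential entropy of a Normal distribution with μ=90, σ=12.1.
3.9121 nats

We have X ~ Normal(μ=90, σ=12.1).

The differential entropy measures the uncertainty or information content of the distribution.

For a Normal distribution with μ=90, σ=12.1:
h(X) = 3.9121 nats

(In bits, this would be 5.6440 bits.)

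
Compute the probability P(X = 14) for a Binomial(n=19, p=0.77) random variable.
0.192759

We have X ~ Binomial(n=19, p=0.77).

For a Binomial distribution, the PMF gives us the probability of each outcome.

Using the PMF formula:
P(X = 14) = 0.192759

Rounded to 4 decimal places: 0.1928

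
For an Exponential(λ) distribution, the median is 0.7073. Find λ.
λ = 0.9800

For X ~ Exponential(λ), the CDF is F(x) = 1 - e^(-λx).
The median m satisfies F(m) = 0.5:
1 - e^(-λm) = 0.5
e^(-λm) = 0.5
λm = ln(2)
m = ln(2) / λ

Given m = 0.7073:
λ = ln(2) / 0.7073 = 0.693147 / 0.7073 = 0.9800

Verification: ln(2) / 0.9800 = 0.7073 ✓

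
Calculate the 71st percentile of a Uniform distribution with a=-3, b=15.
9.7800

We have X ~ Uniform(a=-3, b=15).

We want to find x such that P(X ≤ x) = 0.71.

This is the 71st percentile, which means 71% of values fall below this point.

Using the inverse CDF (quantile function):
x = F⁻¹(0.71) = 9.7800

Verification: P(X ≤ 9.7800) = 0.71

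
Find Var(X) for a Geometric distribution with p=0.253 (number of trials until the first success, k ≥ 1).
11.6702

We have X ~ Geometric(p=0.253) (number of trials until the first success, k ≥ 1).

For a Geometric distribution with p=0.253 (number of trials until the first success, k ≥ 1):
Var(X) = 11.6702

The variance measures the spread of the distribution around the mean.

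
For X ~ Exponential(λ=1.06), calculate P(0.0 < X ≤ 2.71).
0.943448

We have X ~ Exponential(λ=1.06).

To find P(0.0 < X ≤ 2.71), we use:
P(0.0 < X ≤ 2.71) = P(X ≤ 2.71) - P(X ≤ 0.0)
                 = F(2.71) - F(0.0)
                 = 0.943448 - 0.000000
                 = 0.943448

So there's approximately a 94.3% chance that X falls in this range.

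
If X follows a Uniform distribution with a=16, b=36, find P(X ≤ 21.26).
0.263000

We have X ~ Uniform(a=16, b=36).

The CDF gives us P(X ≤ k).

Using the CDF:
P(X ≤ 21.26) = 0.263000

This means there's approximately a 26.3% chance that X is at most 21.26.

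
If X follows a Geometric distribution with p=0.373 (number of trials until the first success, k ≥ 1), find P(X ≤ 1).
0.373000

We have X ~ Geometric(p=0.373) (number of trials until the first success, k ≥ 1).

The CDF gives us P(X ≤ k).

Using the CDF:
P(X ≤ 1) = 0.373000

This means there's approximately a 37.3% chance that X is at most 1.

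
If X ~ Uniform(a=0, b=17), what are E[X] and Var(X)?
E[X] = 8.5000, Var(X) = 24.0833

We have X ~ Uniform(a=0, b=17).

For a Uniform distribution with a=0, b=17:

Expected value:
E[X] = 8.5000

Variance:
Var(X) = 24.0833

Standard deviation:
σ = √Var(X) = 4.9075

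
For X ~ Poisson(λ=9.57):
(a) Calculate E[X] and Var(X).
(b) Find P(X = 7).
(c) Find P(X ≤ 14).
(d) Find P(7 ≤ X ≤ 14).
(a) E[X] = 9.5700, Var(X) = 9.5700
(b) P(X = 7) = 0.101802
(c) P(X ≤ 14) = 0.937028
(d) P(7 ≤ X ≤ 14) = 0.777360

We have X ~ Poisson(λ=9.57).

(a) Moments:
E[X] = 9.5700
Var(X) = 9.5700
σ = √Var(X) = 3.0935

(b) Point probability using PMF:
P(X = 7) = 0.101802

(c) Cumulative probability using CDF:
P(X ≤ 14) = F(14) = 0.937028

(d) Range probability:
P(7 ≤ X ≤ 14) = P(X ≤ 14) - P(X ≤ 6)
                   = F(14) - F(6)
                   = 0.937028 - 0.159668
                   = 0.777360

This means approximately 77.7% of outcomes fall in the interval [7, 14].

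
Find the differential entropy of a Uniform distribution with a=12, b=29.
2.8332 nats

We have X ~ Uniform(a=12, b=29).

The differential entropy measures the uncertainty or information content of the distribution.

For a Uniform distribution with a=12, b=29:
h(X) = 2.8332 nats

(In bits, this would be 4.0875 bits.)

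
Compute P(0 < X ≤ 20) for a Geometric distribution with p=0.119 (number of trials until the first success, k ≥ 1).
0.920655

We have X ~ Geometric(p=0.119) (number of trials until the first success, k ≥ 1).

To find P(0 < X ≤ 20), we use:
P(0 < X ≤ 20) = P(X ≤ 20) - P(X ≤ 0)
                 = F(20) - F(0)
                 = 0.920655 - 0.000000
                 = 0.920655

So there's approximately a 92.1% chance that X falls in this range.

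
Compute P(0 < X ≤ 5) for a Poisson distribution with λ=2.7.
0.876063

We have X ~ Poisson(λ=2.7).

To find P(0 < X ≤ 5), we use:
P(0 < X ≤ 5) = P(X ≤ 5) - P(X ≤ 0)
                 = F(5) - F(0)
                 = 0.943268 - 0.067206
                 = 0.876063

So there's approximately a 87.6% chance that X falls in this range.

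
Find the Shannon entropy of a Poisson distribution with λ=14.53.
2.7511 nats

We have X ~ Poisson(λ=14.53).

The Shannon entropy measures the uncertainty or information content of the distribution.

For a Poisson distribution with λ=14.53:
H(X) = 2.7511 nats

(In bits, this would be 3.9690 bits.)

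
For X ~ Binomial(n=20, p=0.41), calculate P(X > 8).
0.440595

We have X ~ Binomial(n=20, p=0.41).

P(X > 8) = 1 - P(X ≤ 8)
                = 1 - F(8)
                = 1 - 0.559405
                = 0.440595

So there's approximately a 44.1% chance that X exceeds 8.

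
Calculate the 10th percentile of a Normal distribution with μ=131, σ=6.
123.3107

We have X ~ Normal(μ=131, σ=6).

We want to find x such that P(X ≤ x) = 0.1.

This is the 10th percentile, which means 10% of values fall below this point.

Using the inverse CDF (quantile function):
x = F⁻¹(0.1) = 123.3107

Verification: P(X ≤ 123.3107) = 0.1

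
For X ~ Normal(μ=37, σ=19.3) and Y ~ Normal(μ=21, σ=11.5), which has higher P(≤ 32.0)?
Y has higher probability (P(Y ≤ 32.0) = 0.8306 > P(X ≤ 32.0) = 0.3978)

Compute P(≤ 32.0) for each distribution:

X ~ Normal(μ=37, σ=19.3):
P(X ≤ 32.0) = 0.3978

Y ~ Normal(μ=21, σ=11.5):
P(Y ≤ 32.0) = 0.8306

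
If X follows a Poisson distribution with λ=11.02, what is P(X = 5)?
0.022172

We have X ~ Poisson(λ=11.02).

For a Poisson distribution, the PMF gives us the probability of each outcome.

Using the PMF formula:
P(X = 5) = 0.022172

Rounded to 4 decimal places: 0.0222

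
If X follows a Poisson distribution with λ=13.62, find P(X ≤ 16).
0.787870

We have X ~ Poisson(λ=13.62).

The CDF gives us P(X ≤ k).

Using the CDF:
P(X ≤ 16) = 0.787870

This means there's approximately a 78.8% chance that X is at most 16.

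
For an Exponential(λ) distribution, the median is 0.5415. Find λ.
λ = 1.2801

For X ~ Exponential(λ), the CDF is F(x) = 1 - e^(-λx).
The median m satisfies F(m) = 0.5:
1 - e^(-λm) = 0.5
e^(-λm) = 0.5
λm = ln(2)
m = ln(2) / λ

Given m = 0.5415:
λ = ln(2) / 0.5415 = 0.693147 / 0.5415 = 1.2801

Verification: ln(2) / 1.2801 = 0.5415 ✓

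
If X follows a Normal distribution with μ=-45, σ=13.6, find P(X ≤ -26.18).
0.916794

We have X ~ Normal(μ=-45, σ=13.6).

The CDF gives us P(X ≤ k).

Using the CDF:
P(X ≤ -26.18) = 0.916794

This means there's approximately a 91.7% chance that X is at most -26.18.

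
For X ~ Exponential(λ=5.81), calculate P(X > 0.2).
0.312860

We have X ~ Exponential(λ=5.81).

P(X > 0.2) = 1 - P(X ≤ 0.2)
                = 1 - F(0.2)
                = 1 - 0.687140
                = 0.312860

So there's approximately a 31.3% chance that X exceeds 0.2.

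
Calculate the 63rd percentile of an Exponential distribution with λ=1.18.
0.8426

We have X ~ Exponential(λ=1.18).

We want to find x such that P(X ≤ x) = 0.63.

This is the 63rd percentile, which means 63% of values fall below this point.

Using the inverse CDF (quantile function):
x = F⁻¹(0.63) = 0.8426

Verification: P(X ≤ 0.8426) = 0.63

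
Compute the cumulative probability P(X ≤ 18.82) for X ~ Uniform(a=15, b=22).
0.545714

We have X ~ Uniform(a=15, b=22).

The CDF gives us P(X ≤ k).

Using the CDF:
P(X ≤ 18.82) = 0.545714

This means there's approximately a 54.6% chance that X is at most 18.82.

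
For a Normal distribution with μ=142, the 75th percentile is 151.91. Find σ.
σ = 14.6926

For X ~ Normal(μ, σ), the p-th percentile satisfies x = μ + z_p × σ,
where z_p = Φ⁻¹(p) is the standard normal quantile.

Step 1: z_{0.75} = Φ⁻¹(0.75) = 0.6745

Step 2: Solve for σ:
151.91 = 142 + 0.6745 × σ
σ = (151.91 - 142) / 0.6745
σ = 9.91 / 0.6745
σ = 14.6926

Verification: μ + z × σ = 142 + 0.6745 × 14.6926 = 151.91 ✓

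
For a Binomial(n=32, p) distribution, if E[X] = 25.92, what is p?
p = 0.81

For a Binomial(n, p) distribution:
E[X] = n × p

Given n = 32 and E[X] = 25.92:
25.92 = 32 × p
p = 25.92 / 32 = 0.81

Verification: Binomial(32, 0.81) has E[X] = 25.92 ✓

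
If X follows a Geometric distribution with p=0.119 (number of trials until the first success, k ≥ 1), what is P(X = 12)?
0.029531

We have X ~ Geometric(p=0.119) (number of trials until the first success, k ≥ 1).

For a Geometric distribution, the PMF gives us the probability of each outcome.

Using the PMF formula:
P(X = 12) = 0.029531

Rounded to 4 decimal places: 0.0295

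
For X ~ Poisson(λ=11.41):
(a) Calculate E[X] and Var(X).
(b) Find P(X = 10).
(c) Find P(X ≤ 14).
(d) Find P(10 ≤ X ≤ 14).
(a) E[X] = 11.4100, Var(X) = 11.4100
(b) P(X = 10) = 0.114233
(c) P(X ≤ 14) = 0.822587
(d) P(10 ≤ X ≤ 14) = 0.524868

We have X ~ Poisson(λ=11.41).

(a) Moments:
E[X] = 11.4100
Var(X) = 11.4100
σ = √Var(X) = 3.3779

(b) Point probability using PMF:
P(X = 10) = 0.114233

(c) Cumulative probability using CDF:
P(X ≤ 14) = F(14) = 0.822587

(d) Range probability:
P(10 ≤ X ≤ 14) = P(X ≤ 14) - P(X ≤ 9)
                   = F(14) - F(9)
                   = 0.822587 - 0.297719
                   = 0.524868

This means approximately 52.5% of outcomes fall in the interval [10, 14].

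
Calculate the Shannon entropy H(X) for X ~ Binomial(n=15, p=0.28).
1.9649 nats

We have X ~ Binomial(n=15, p=0.28).

The Shannon entropy measures the uncertainty or information content of the distribution.

For a Binomial distribution with n=15, p=0.28:
H(X) = 1.9649 nats

(In bits, this would be 2.8347 bits.)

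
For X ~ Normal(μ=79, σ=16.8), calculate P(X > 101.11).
0.094075

We have X ~ Normal(μ=79, σ=16.8).

P(X > 101.11) = 1 - P(X ≤ 101.11)
                = 1 - F(101.11)
                = 1 - 0.905925
                = 0.094075

So there's approximately a 9.4% chance that X exceeds 101.11.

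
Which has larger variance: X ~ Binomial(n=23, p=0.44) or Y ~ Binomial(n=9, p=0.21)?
X has larger variance (5.6672 > 1.4931)

Compute the variance for each distribution:

X ~ Binomial(n=23, p=0.44):
Var(X) = 5.6672

Y ~ Binomial(n=9, p=0.21):
Var(Y) = 1.4931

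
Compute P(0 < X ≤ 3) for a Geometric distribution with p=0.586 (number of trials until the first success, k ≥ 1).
0.929042

We have X ~ Geometric(p=0.586) (number of trials until the first success, k ≥ 1).

To find P(0 < X ≤ 3), we use:
P(0 < X ≤ 3) = P(X ≤ 3) - P(X ≤ 0)
                 = F(3) - F(0)
                 = 0.929042 - 0.000000
                 = 0.929042

So there's approximately a 92.9% chance that X falls in this range.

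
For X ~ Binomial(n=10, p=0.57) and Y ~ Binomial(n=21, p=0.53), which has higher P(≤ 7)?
X has higher probability (P(X ≤ 7) = 0.8764 > P(Y ≤ 7) = 0.0559)

Compute P(≤ 7) for each distribution:

X ~ Binomial(n=10, p=0.57):
P(X ≤ 7) = 0.8764

Y ~ Binomial(n=21, p=0.53):
P(Y ≤ 7) = 0.0559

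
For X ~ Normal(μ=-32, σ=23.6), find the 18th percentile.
-53.6026

We have X ~ Normal(μ=-32, σ=23.6).

We want to find x such that P(X ≤ x) = 0.18.

This is the 18th percentile, which means 18% of values fall below this point.

Using the inverse CDF (quantile function):
x = F⁻¹(0.18) = -53.6026

Verification: P(X ≤ -53.6026) = 0.18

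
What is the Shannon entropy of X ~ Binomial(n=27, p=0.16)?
2.0502 nats

We have X ~ Binomial(n=27, p=0.16).

The Shannon entropy measures the uncertainty or information content of the distribution.

For a Binomial distribution with n=27, p=0.16:
H(X) = 2.0502 nats

(In bits, this would be 2.9578 bits.)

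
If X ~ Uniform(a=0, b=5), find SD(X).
1.4434

We have X ~ Uniform(a=0, b=5).

For a Uniform distribution with a=0, b=5:
σ = √Var(X) = 1.4434

The standard deviation is the square root of the variance.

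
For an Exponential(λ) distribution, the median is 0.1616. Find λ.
λ = 4.2893

For X ~ Exponential(λ), the CDF is F(x) = 1 - e^(-λx).
The median m satisfies F(m) = 0.5:
1 - e^(-λm) = 0.5
e^(-λm) = 0.5
λm = ln(2)
m = ln(2) / λ

Given m = 0.1616:
λ = ln(2) / 0.1616 = 0.693147 / 0.1616 = 4.2893

Verification: ln(2) / 4.2893 = 0.1616 ✓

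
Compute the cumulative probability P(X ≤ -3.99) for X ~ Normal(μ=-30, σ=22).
0.881451

We have X ~ Normal(μ=-30, σ=22).

The CDF gives us P(X ≤ k).

Using the CDF:
P(X ≤ -3.99) = 0.881451

This means there's approximately a 88.1% chance that X is at most -3.99.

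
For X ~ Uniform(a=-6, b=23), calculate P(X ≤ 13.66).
0.677931

We have X ~ Uniform(a=-6, b=23).

The CDF gives us P(X ≤ k).

Using the CDF:
P(X ≤ 13.66) = 0.677931

This means there's approximately a 67.8% chance that X is at most 13.66.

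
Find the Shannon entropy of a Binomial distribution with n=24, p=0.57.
2.3045 nats

We have X ~ Binomial(n=24, p=0.57).

The Shannon entropy measures the uncertainty or information content of the distribution.

For a Binomial distribution with n=24, p=0.57:
H(X) = 2.3045 nats

(In bits, this would be 3.3246 bits.)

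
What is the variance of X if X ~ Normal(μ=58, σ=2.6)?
6.7600

We have X ~ Normal(μ=58, σ=2.6).

For a Normal distribution with μ=58, σ=2.6:
Var(X) = 6.7600

The variance measures the spread of the distribution around the mean.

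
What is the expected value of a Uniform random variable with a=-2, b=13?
5.5000

We have X ~ Uniform(a=-2, b=13).

For a Uniform distribution with a=-2, b=13:
E[X] = 5.5000

This is the expected (average) value of X.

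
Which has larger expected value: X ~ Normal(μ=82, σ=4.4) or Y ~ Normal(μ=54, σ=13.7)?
X has larger mean (82.0000 > 54.0000)

Compute the expected value for each distribution:

X ~ Normal(μ=82, σ=4.4):
E[X] = 82.0000

Y ~ Normal(μ=54, σ=13.7):
E[Y] = 54.0000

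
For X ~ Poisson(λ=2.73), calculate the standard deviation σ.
1.6523

We have X ~ Poisson(λ=2.73).

For a Poisson distribution with λ=2.73:
σ = √Var(X) = 1.6523

The standard deviation is the square root of the variance.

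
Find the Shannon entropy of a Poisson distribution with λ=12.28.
2.6658 nats

We have X ~ Poisson(λ=12.28).

The Shannon entropy measures the uncertainty or information content of the distribution.

For a Poisson distribution with λ=12.28:
H(X) = 2.6658 nats

(In bits, this would be 3.8460 bits.)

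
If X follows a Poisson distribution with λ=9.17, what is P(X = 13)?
0.054205

We have X ~ Poisson(λ=9.17).

For a Poisson distribution, the PMF gives us the probability of each outcome.

Using the PMF formula:
P(X = 13) = 0.054205

Rounded to 4 decimal places: 0.0542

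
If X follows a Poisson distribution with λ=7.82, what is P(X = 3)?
0.032010

We have X ~ Poisson(λ=7.82).

For a Poisson distribution, the PMF gives us the probability of each outcome.

Using the PMF formula:
P(X = 3) = 0.032010

Rounded to 4 decimal places: 0.0320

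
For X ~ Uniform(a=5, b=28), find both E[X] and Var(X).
E[X] = 16.5000, Var(X) = 44.0833

We have X ~ Uniform(a=5, b=28).

For a Uniform distribution with a=5, b=28:

Expected value:
E[X] = 16.5000

Variance:
Var(X) = 44.0833

Standard deviation:
σ = √Var(X) = 6.6395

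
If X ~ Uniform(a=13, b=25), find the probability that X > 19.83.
0.430833

We have X ~ Uniform(a=13, b=25).

P(X > 19.83) = 1 - P(X ≤ 19.83)
                = 1 - F(19.83)
                = 1 - 0.569167
                = 0.430833

So there's approximately a 43.1% chance that X exceeds 19.83.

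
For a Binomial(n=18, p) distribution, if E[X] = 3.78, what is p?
p = 0.21

For a Binomial(n, p) distribution:
E[X] = n × p

Given n = 18 and E[X] = 3.78:
3.78 = 18 × p
p = 3.78 / 18 = 0.21

Verification: Binomial(18, 0.21) has E[X] = 3.78 ✓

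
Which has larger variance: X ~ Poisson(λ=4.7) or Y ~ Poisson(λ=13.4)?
Y has larger variance (13.4000 > 4.7000)

Compute the variance for each distribution:

X ~ Poisson(λ=4.7):
Var(X) = 4.7000

Y ~ Poisson(λ=13.4):
Var(Y) = 13.4000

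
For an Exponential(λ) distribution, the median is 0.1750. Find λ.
λ = 3.9608

For X ~ Exponential(λ), the CDF is F(x) = 1 - e^(-λx).
The median m satisfies F(m) = 0.5:
1 - e^(-λm) = 0.5
e^(-λm) = 0.5
λm = ln(2)
m = ln(2) / λ

Given m = 0.1750:
λ = ln(2) / 0.1750 = 0.693147 / 0.1750 = 3.9608

Verification: ln(2) / 3.9608 = 0.1750 ✓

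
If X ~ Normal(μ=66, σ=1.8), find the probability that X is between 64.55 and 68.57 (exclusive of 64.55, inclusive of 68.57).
0.713073

We have X ~ Normal(μ=66, σ=1.8).

To find P(64.55 < X ≤ 68.57), we use:
P(64.55 < X ≤ 68.57) = P(X ≤ 68.57) - P(X ≤ 64.55)
                 = F(68.57) - F(64.55)
                 = 0.923322 - 0.210250
                 = 0.713073

So there's approximately a 71.3% chance that X falls in this range.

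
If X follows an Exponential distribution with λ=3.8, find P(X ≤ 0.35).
0.735523

We have X ~ Exponential(λ=3.8).

The CDF gives us P(X ≤ k).

Using the CDF:
P(X ≤ 0.35) = 0.735523

This means there's approximately a 73.6% chance that X is at most 0.35.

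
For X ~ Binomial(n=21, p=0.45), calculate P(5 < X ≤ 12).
0.870315

We have X ~ Binomial(n=21, p=0.45).

To find P(5 < X ≤ 12), we use:
P(5 < X ≤ 12) = P(X ≤ 12) - P(X ≤ 5)
                 = F(12) - F(5)
                 = 0.909237 - 0.038922
                 = 0.870315

So there's approximately a 87.0% chance that X falls in this range.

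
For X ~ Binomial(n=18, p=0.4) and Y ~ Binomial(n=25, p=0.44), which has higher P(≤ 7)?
X has higher probability (P(X ≤ 7) = 0.5634 > P(Y ≤ 7) = 0.0773)

Compute P(≤ 7) for each distribution:

X ~ Binomial(n=18, p=0.4):
P(X ≤ 7) = 0.5634

Y ~ Binomial(n=25, p=0.44):
P(Y ≤ 7) = 0.0773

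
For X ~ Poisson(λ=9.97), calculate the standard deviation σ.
3.1575

We have X ~ Poisson(λ=9.97).

For a Poisson distribution with λ=9.97:
σ = √Var(X) = 3.1575

The standard deviation is the square root of the variance.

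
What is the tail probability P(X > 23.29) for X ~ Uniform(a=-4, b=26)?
0.090333

We have X ~ Uniform(a=-4, b=26).

P(X > 23.29) = 1 - P(X ≤ 23.29)
                = 1 - F(23.29)
                = 1 - 0.909667
                = 0.090333

So there's approximately a 9.0% chance that X exceeds 23.29.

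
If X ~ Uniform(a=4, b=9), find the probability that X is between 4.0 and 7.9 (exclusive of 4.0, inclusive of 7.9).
0.780000

We have X ~ Uniform(a=4, b=9).

To find P(4.0 < X ≤ 7.9), we use:
P(4.0 < X ≤ 7.9) = P(X ≤ 7.9) - P(X ≤ 4.0)
                 = F(7.9) - F(4.0)
                 = 0.780000 - 0.000000
                 = 0.780000

So there's approximately a 78.0% chance that X falls in this range.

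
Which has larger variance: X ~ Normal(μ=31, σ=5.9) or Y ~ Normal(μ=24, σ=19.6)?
Y has larger variance (384.1600 > 34.8100)

Compute the variance for each distribution:

X ~ Normal(μ=31, σ=5.9):
Var(X) = 34.8100

Y ~ Normal(μ=24, σ=19.6):
Var(Y) = 384.1600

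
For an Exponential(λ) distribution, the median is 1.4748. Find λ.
λ = 0.4700

For X ~ Exponential(λ), the CDF is F(x) = 1 - e^(-λx).
The median m satisfies F(m) = 0.5:
1 - e^(-λm) = 0.5
e^(-λm) = 0.5
λm = ln(2)
m = ln(2) / λ

Given m = 1.4748:
λ = ln(2) / 1.4748 = 0.693147 / 1.4748 = 0.4700

Verification: ln(2) / 0.4700 = 1.4748 ✓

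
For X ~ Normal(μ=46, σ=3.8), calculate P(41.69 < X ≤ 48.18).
0.588556

We have X ~ Normal(μ=46, σ=3.8).

To find P(41.69 < X ≤ 48.18), we use:
P(41.69 < X ≤ 48.18) = P(X ≤ 48.18) - P(X ≤ 41.69)
                 = F(48.18) - F(41.69)
                 = 0.716909 - 0.128353
                 = 0.588556

So there's approximately a 58.9% chance that X falls in this range.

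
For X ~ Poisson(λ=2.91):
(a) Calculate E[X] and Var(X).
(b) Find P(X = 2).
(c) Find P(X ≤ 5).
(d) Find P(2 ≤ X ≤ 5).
(a) E[X] = 2.9100, Var(X) = 2.9100
(b) P(X = 2) = 0.230653
(c) P(X ≤ 5) = 0.924882
(d) P(2 ≤ X ≤ 5) = 0.711882

We have X ~ Poisson(λ=2.91).

(a) Moments:
E[X] = 2.9100
Var(X) = 2.9100
σ = √Var(X) = 1.7059

(b) Point probability using PMF:
P(X = 2) = 0.230653

(c) Cumulative probability using CDF:
P(X ≤ 5) = F(5) = 0.924882

(d) Range probability:
P(2 ≤ X ≤ 5) = P(X ≤ 5) - P(X ≤ 1)
                   = F(5) - F(1)
                   = 0.924882 - 0.213000
                   = 0.711882

This means approximately 71.2% of outcomes fall in the interval [2, 5].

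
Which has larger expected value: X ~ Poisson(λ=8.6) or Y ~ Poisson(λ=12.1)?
Y has larger mean (12.1000 > 8.6000)

Compute the expected value for each distribution:

X ~ Poisson(λ=8.6):
E[X] = 8.6000

Y ~ Poisson(λ=12.1):
E[Y] = 12.1000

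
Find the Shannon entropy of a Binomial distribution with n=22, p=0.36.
2.2288 nats

We have X ~ Binomial(n=22, p=0.36).

The Shannon entropy measures the uncertainty or information content of the distribution.

For a Binomial distribution with n=22, p=0.36:
H(X) = 2.2288 nats

(In bits, this would be 3.2156 bits.)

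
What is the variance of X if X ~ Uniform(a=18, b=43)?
52.0833

We have X ~ Uniform(a=18, b=43).

For a Uniform distribution with a=18, b=43:
Var(X) = 52.0833

The variance measures the spread of the distribution around the mean.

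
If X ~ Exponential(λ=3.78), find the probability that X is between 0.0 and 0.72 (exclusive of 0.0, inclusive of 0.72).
0.934231

We have X ~ Exponential(λ=3.78).

To find P(0.0 < X ≤ 0.72), we use:
P(0.0 < X ≤ 0.72) = P(X ≤ 0.72) - P(X ≤ 0.0)
                 = F(0.72) - F(0.0)
                 = 0.934231 - 0.000000
                 = 0.934231

So there's approximately a 93.4% chance that X falls in this range.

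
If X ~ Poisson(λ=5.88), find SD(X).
2.4249

We have X ~ Poisson(λ=5.88).

For a Poisson distribution with λ=5.88:
σ = √Var(X) = 2.4249

The standard deviation is the square root of the variance.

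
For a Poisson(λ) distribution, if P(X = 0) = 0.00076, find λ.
λ = 7.1822

For a Poisson(λ) distribution, the PMF at 0 is:
P(X = 0) = λ^0 e^(-λ) / 0! = e^(-λ)

Given P(X = 0) = 0.00076:
e^(-λ) = 0.00076
-λ = ln(0.00076)
λ = -ln(0.00076) = 7.1822

Verification: e^(-7.1822) = 0.00076 ✓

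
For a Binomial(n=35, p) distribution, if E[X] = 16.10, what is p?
p = 0.46

For a Binomial(n, p) distribution:
E[X] = n × p

Given n = 35 and E[X] = 16.10:
16.10 = 35 × p
p = 16.10 / 35 = 0.46

Verification: Binomial(35, 0.46) has E[X] = 16.10 ✓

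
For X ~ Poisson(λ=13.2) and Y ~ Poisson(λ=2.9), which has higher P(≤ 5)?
Y has higher probability (P(Y ≤ 5) = 0.9258 > P(X ≤ 5) = 0.0094)

Compute P(≤ 5) for each distribution:

X ~ Poisson(λ=13.2):
P(X ≤ 5) = 0.0094

Y ~ Poisson(λ=2.9):
P(Y ≤ 5) = 0.9258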